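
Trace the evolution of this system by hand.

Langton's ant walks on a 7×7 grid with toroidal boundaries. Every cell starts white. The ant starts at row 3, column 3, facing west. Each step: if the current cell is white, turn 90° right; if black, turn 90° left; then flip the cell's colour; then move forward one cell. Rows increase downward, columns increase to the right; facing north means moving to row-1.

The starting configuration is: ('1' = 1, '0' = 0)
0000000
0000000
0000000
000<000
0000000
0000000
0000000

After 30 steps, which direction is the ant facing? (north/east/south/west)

west

0) 0000000
0000000
0000000
000<000
0000000
0000000
0000000
1) 0000000
0000000
000^000
0001000
0000000
0000000
0000000
2) 0000000
0000000
0001>00
0001000
0000000
0000000
0000000
3) 0000000
0000000
0001100
0001v00
0000000
0000000
0000000
4) 0000000
0000000
0001100
000<100
0000000
0000000
0000000
5) 0000000
0000000
0001100
0000100
000v000
0000000
0000000
6) 0000000
0000000
0001100
0000100
00<1000
0000000
0000000
7) 0000000
0000000
0001100
00^0100
0011000
0000000
0000000
8) 0000000
0000000
0001100
001>100
0011000
0000000
0000000
9) 0000000
0000000
0001100
0011100
001v000
0000000
0000000
10) 0000000
0000000
0001100
0011100
0010>00
0000000
0000000
11) 0000000
0000000
0001100
0011100
0010100
0000v00
0000000
12) 0000000
0000000
0001100
0011100
0010100
000<100
0000000
13) 0000000
0000000
0001100
0011100
001^100
0001100
0000000
14) 0000000
0000000
0001100
0011100
0011>00
0001100
0000000
15) 0000000
0000000
0001100
0011^00
0011000
0001100
0000000
16) 0000000
0000000
0001100
001<000
0011000
0001100
0000000
17) 0000000
0000000
0001100
0010000
001v000
0001100
0000000
18) 0000000
0000000
0001100
0010000
0010>00
0001100
0000000
19) 0000000
0000000
0001100
0010000
0010100
0001v00
0000000
20) 0000000
0000000
0001100
0010000
0010100
00010>0
0000000
21) 0000000
0000000
0001100
0010000
0010100
0001010
00000v0
22) 0000000
0000000
0001100
0010000
0010100
0001010
0000<10
23) 0000000
0000000
0001100
0010000
0010100
0001^10
0000110
24) 0000000
0000000
0001100
0010000
0010100
00011>0
0000110
25) 0000000
0000000
0001100
0010000
00101^0
0001100
0000110
26) 0000000
0000000
0001100
0010000
001011>
0001100
0000110
27) 0000000
0000000
0001100
0010000
0010111
000110v
0000110
28) 0000000
0000000
0001100
0010000
0010111
00011<1
0000110
29) 0000000
0000000
0001100
0010000
00101^1
0001111
0000110
30) 0000000
0000000
0001100
0010000
0010<01
0001111
0000110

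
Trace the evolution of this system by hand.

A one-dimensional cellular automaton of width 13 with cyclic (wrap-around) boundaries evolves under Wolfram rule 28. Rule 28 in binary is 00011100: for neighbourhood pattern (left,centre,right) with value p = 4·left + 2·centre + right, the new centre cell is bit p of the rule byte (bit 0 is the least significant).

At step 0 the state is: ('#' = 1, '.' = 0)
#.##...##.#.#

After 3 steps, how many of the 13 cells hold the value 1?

0) #.##...##.#.#
1) ..#.#..#..#.#
2) #.#.##.##.#.#
3) ..#.#..#..#.#

5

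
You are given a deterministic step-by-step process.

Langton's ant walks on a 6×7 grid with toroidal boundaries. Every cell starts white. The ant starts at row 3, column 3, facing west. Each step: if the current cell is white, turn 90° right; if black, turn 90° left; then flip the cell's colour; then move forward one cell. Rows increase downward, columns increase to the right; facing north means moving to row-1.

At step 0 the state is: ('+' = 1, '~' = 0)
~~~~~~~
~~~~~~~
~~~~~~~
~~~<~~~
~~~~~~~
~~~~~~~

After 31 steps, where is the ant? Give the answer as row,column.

t=0: ~~~~~~~
~~~~~~~
~~~~~~~
~~~<~~~
~~~~~~~
~~~~~~~
t=1: ~~~~~~~
~~~~~~~
~~~^~~~
~~~+~~~
~~~~~~~
~~~~~~~
t=2: ~~~~~~~
~~~~~~~
~~~+>~~
~~~+~~~
~~~~~~~
~~~~~~~
t=3: ~~~~~~~
~~~~~~~
~~~++~~
~~~+v~~
~~~~~~~
~~~~~~~
t=4: ~~~~~~~
~~~~~~~
~~~++~~
~~~<+~~
~~~~~~~
~~~~~~~
t=5: ~~~~~~~
~~~~~~~
~~~++~~
~~~~+~~
~~~v~~~
~~~~~~~
t=6: ~~~~~~~
~~~~~~~
~~~++~~
~~~~+~~
~~<+~~~
~~~~~~~
t=7: ~~~~~~~
~~~~~~~
~~~++~~
~~^~+~~
~~++~~~
~~~~~~~
t=8: ~~~~~~~
~~~~~~~
~~~++~~
~~+>+~~
~~++~~~
~~~~~~~
t=9: ~~~~~~~
~~~~~~~
~~~++~~
~~+++~~
~~+v~~~
~~~~~~~
t=10: ~~~~~~~
~~~~~~~
~~~++~~
~~+++~~
~~+~>~~
~~~~~~~
t=11: ~~~~~~~
~~~~~~~
~~~++~~
~~+++~~
~~+~+~~
~~~~v~~
t=12: ~~~~~~~
~~~~~~~
~~~++~~
~~+++~~
~~+~+~~
~~~<+~~
t=13: ~~~~~~~
~~~~~~~
~~~++~~
~~+++~~
~~+^+~~
~~~++~~
t=14: ~~~~~~~
~~~~~~~
~~~++~~
~~+++~~
~~++>~~
~~~++~~
t=15: ~~~~~~~
~~~~~~~
~~~++~~
~~++^~~
~~++~~~
~~~++~~
t=16: ~~~~~~~
~~~~~~~
~~~++~~
~~+<~~~
~~++~~~
~~~++~~
t=17: ~~~~~~~
~~~~~~~
~~~++~~
~~+~~~~
~~+v~~~
~~~++~~
t=18: ~~~~~~~
~~~~~~~
~~~++~~
~~+~~~~
~~+~>~~
~~~++~~
t=19: ~~~~~~~
~~~~~~~
~~~++~~
~~+~~~~
~~+~+~~
~~~+v~~
t=20: ~~~~~~~
~~~~~~~
~~~++~~
~~+~~~~
~~+~+~~
~~~+~>~
t=21: ~~~~~v~
~~~~~~~
~~~++~~
~~+~~~~
~~+~+~~
~~~+~+~
t=22: ~~~~<+~
~~~~~~~
~~~++~~
~~+~~~~
~~+~+~~
~~~+~+~
t=23: ~~~~++~
~~~~~~~
~~~++~~
~~+~~~~
~~+~+~~
~~~+^+~
t=24: ~~~~++~
~~~~~~~
~~~++~~
~~+~~~~
~~+~+~~
~~~++>~
t=25: ~~~~++~
~~~~~~~
~~~++~~
~~+~~~~
~~+~+^~
~~~++~~
t=26: ~~~~++~
~~~~~~~
~~~++~~
~~+~~~~
~~+~++>
~~~++~~
t=27: ~~~~++~
~~~~~~~
~~~++~~
~~+~~~~
~~+~+++
~~~++~v
t=28: ~~~~++~
~~~~~~~
~~~++~~
~~+~~~~
~~+~+++
~~~++<+
t=29: ~~~~++~
~~~~~~~
~~~++~~
~~+~~~~
~~+~+^+
~~~++++
t=30: ~~~~++~
~~~~~~~
~~~++~~
~~+~~~~
~~+~<~+
~~~++++
t=31: ~~~~++~
~~~~~~~
~~~++~~
~~+~~~~
~~+~~~+
~~~+v++

5,4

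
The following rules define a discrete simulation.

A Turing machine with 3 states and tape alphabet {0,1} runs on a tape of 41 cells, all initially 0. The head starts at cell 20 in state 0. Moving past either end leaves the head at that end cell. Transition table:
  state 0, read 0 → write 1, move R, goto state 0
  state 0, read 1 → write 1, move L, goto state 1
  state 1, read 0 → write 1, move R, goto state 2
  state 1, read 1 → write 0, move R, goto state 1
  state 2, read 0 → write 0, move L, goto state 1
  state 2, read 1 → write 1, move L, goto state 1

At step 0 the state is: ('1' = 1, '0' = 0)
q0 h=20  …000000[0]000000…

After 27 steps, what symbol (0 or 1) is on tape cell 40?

1

[0] q0 h=20  …000000[0]000000…
[1] q0 h=21  …000001[0]000000…
[2] q0 h=22  …000011[0]000000…
[3] q0 h=23  …000111[0]000000…
[4] q0 h=24  …001111[0]000000…
[5] q0 h=25  …011111[0]000000…
[6] q0 h=26  …111111[0]000000…
[7] q0 h=27  …111111[0]000000…
[8] q0 h=28  …111111[0]000000…
[9] q0 h=29  …111111[0]000000…
[10] q0 h=30  …111111[0]000000…
[11] q0 h=31  …111111[0]000000…
[12] q0 h=32  …111111[0]000000…
[13] q0 h=33  …111111[0]000000…
[14] q0 h=34  …111111[0]000000|
[15] q0 h=35  …111111[0]00000|
[16] q0 h=36  …111111[0]0000|
[17] q0 h=37  …111111[0]000|
[18] q0 h=38  …111111[0]00|
[19] q0 h=39  …111111[0]0|
[20] q0 h=40  …111111[0]|
[21] q0 h=40  …111111[1]|
[22] q1 h=39  …111111[1]1|
[23] q1 h=40  …111110[1]|
[24] q1 h=40  …111110[0]|
[25] q2 h=40  …111110[1]|
[26] q1 h=39  …111111[0]1|
[27] q2 h=40  …111111[1]|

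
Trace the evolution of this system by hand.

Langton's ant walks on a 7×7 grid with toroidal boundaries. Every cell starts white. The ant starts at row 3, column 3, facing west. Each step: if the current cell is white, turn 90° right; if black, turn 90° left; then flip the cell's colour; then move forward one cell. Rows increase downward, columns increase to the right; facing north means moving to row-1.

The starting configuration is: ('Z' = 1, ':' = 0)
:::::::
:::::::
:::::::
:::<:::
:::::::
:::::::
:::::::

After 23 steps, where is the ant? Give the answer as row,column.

k=0  :::::::
:::::::
:::::::
:::<:::
:::::::
:::::::
:::::::
k=1  :::::::
:::::::
:::^:::
:::Z:::
:::::::
:::::::
:::::::
k=2  :::::::
:::::::
:::Z>::
:::Z:::
:::::::
:::::::
:::::::
k=3  :::::::
:::::::
:::ZZ::
:::Zv::
:::::::
:::::::
:::::::
k=4  :::::::
:::::::
:::ZZ::
:::<Z::
:::::::
:::::::
:::::::
k=5  :::::::
:::::::
:::ZZ::
::::Z::
:::v:::
:::::::
:::::::
k=6  :::::::
:::::::
:::ZZ::
::::Z::
::<Z:::
:::::::
:::::::
k=7  :::::::
:::::::
:::ZZ::
::^:Z::
::ZZ:::
:::::::
:::::::
k=8  :::::::
:::::::
:::ZZ::
::Z>Z::
::ZZ:::
:::::::
:::::::
k=9  :::::::
:::::::
:::ZZ::
::ZZZ::
::Zv:::
:::::::
:::::::
k=10  :::::::
:::::::
:::ZZ::
::ZZZ::
::Z:>::
:::::::
:::::::
k=11  :::::::
:::::::
:::ZZ::
::ZZZ::
::Z:Z::
::::v::
:::::::
k=12  :::::::
:::::::
:::ZZ::
::ZZZ::
::Z:Z::
:::<Z::
:::::::
k=13  :::::::
:::::::
:::ZZ::
::ZZZ::
::Z^Z::
:::ZZ::
:::::::
k=14  :::::::
:::::::
:::ZZ::
::ZZZ::
::ZZ>::
:::ZZ::
:::::::
k=15  :::::::
:::::::
:::ZZ::
::ZZ^::
::ZZ:::
:::ZZ::
:::::::
k=16  :::::::
:::::::
:::ZZ::
::Z<:::
::ZZ:::
:::ZZ::
:::::::
k=17  :::::::
:::::::
:::ZZ::
::Z::::
::Zv:::
:::ZZ::
:::::::
k=18  :::::::
:::::::
:::ZZ::
::Z::::
::Z:>::
:::ZZ::
:::::::
k=19  :::::::
:::::::
:::ZZ::
::Z::::
::Z:Z::
:::Zv::
:::::::
k=20  :::::::
:::::::
:::ZZ::
::Z::::
::Z:Z::
:::Z:>:
:::::::
k=21  :::::::
:::::::
:::ZZ::
::Z::::
::Z:Z::
:::Z:Z:
:::::v:
k=22  :::::::
:::::::
:::ZZ::
::Z::::
::Z:Z::
:::Z:Z:
::::<Z:
k=23  :::::::
:::::::
:::ZZ::
::Z::::
::Z:Z::
:::Z^Z:
::::ZZ:

5,4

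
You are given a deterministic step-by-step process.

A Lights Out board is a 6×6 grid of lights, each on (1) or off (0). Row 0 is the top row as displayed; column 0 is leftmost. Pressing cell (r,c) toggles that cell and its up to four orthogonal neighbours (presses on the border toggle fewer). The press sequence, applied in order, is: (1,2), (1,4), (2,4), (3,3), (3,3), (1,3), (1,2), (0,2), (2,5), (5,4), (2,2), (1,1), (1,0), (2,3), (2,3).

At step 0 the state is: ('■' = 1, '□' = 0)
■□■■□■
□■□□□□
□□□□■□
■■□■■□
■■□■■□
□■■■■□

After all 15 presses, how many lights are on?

[0] ■□■■□■
□■□□□□
□□□□■□
■■□■■□
■■□■■□
□■■■■□
[1] ■□□■□■
□□■■□□
□□■□■□
■■□■■□
■■□■■□
□■■■■□
[2] ■□□■■■
□□■□■■
□□■□□□
■■□■■□
■■□■■□
□■■■■□
[3] ■□□■■■
□□■□□■
□□■■■■
■■□■□□
■■□■■□
□■■■■□
[4] ■□□■■■
□□■□□■
□□■□■■
■■■□■□
■■□□■□
□■■■■□
[5] ■□□■■■
□□■□□■
□□■■■■
■■□■□□
■■□■■□
□■■■■□
[6] ■□□□■■
□□□■■■
□□■□■■
■■□■□□
■■□■■□
□■■■■□
[7] ■□■□■■
□■■□■■
□□□□■■
■■□■□□
■■□■■□
□■■■■□
[8] ■■□■■■
□■□□■■
□□□□■■
■■□■□□
■■□■■□
□■■■■□
[9] ■■□■■■
□■□□■□
□□□□□□
■■□■□■
■■□■■□
□■■■■□
[10] ■■□■■■
□■□□■□
□□□□□□
■■□■□■
■■□■□□
□■■□□■
[11] ■■□■■■
□■■□■□
□■■■□□
■■■■□■
■■□■□□
□■■□□■
[12] ■□□■■■
■□□□■□
□□■■□□
■■■■□■
■■□■□□
□■■□□■
[13] □□□■■■
□■□□■□
■□■■□□
■■■■□■
■■□■□□
□■■□□■
[14] □□□■■■
□■□■■□
■□□□■□
■■■□□■
■■□■□□
□■■□□■
[15] □□□■■■
□■□□■□
■□■■□□
■■■■□■
■■□■□□
□■■□□■

19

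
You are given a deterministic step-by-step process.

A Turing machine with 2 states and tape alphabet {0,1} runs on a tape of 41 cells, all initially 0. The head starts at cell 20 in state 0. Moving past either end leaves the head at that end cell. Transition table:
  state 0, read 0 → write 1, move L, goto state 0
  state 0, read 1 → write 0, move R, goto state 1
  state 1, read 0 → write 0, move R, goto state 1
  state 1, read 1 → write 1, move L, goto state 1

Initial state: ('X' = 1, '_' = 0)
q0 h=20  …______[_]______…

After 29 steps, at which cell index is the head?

gen 0: q0 h=20  …______[_]______…
gen 1: q0 h=19  …______[_]X_____…
gen 2: q0 h=18  …______[_]XX____…
gen 3: q0 h=17  …______[_]XXX___…
gen 4: q0 h=16  …______[_]XXXX__…
gen 5: q0 h=15  …______[_]XXXXX_…
gen 6: q0 h=14  …______[_]XXXXXX…
gen 7: q0 h=13  …______[_]XXXXXX…
gen 8: q0 h=12  …______[_]XXXXXX…
gen 9: q0 h=11  …______[_]XXXXXX…
gen 10: q0 h=10  …______[_]XXXXXX…
gen 11: q0 h= 9  …______[_]XXXXXX…
gen 12: q0 h= 8  …______[_]XXXXXX…
gen 13: q0 h= 7  …______[_]XXXXXX…
gen 14: q0 h= 6  |______[_]XXXXXX…
gen 15: q0 h= 5  |_____[_]XXXXXX…
gen 16: q0 h= 4  |____[_]XXXXXX…
gen 17: q0 h= 3  |___[_]XXXXXX…
gen 18: q0 h= 2  |__[_]XXXXXX…
gen 19: q0 h= 1  |_[_]XXXXXX…
gen 20: q0 h= 0  |[_]XXXXXX…
gen 21: q0 h= 0  |[X]XXXXXX…
gen 22: q1 h= 1  |_[X]XXXXXX…
gen 23: q1 h= 0  |[_]XXXXXX…
gen 24: q1 h= 1  |_[X]XXXXXX…
gen 25: q1 h= 0  |[_]XXXXXX…
gen 26: q1 h= 1  |_[X]XXXXXX…
gen 27: q1 h= 0  |[_]XXXXXX…
gen 28: q1 h= 1  |_[X]XXXXXX…
gen 29: q1 h= 0  |[_]XXXXXX…

0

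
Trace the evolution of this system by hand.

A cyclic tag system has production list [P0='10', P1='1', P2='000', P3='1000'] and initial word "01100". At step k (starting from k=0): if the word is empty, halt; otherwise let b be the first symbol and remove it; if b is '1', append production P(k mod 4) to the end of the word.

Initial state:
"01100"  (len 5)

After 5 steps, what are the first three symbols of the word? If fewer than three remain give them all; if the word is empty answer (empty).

k=0  "01100"  (len 5)
k=1  "1100"  (len 4)
k=2  "1001"  (len 4)
k=3  "001000"  (len 6)
k=4  "01000"  (len 5)
k=5  "1000"  (len 4)

100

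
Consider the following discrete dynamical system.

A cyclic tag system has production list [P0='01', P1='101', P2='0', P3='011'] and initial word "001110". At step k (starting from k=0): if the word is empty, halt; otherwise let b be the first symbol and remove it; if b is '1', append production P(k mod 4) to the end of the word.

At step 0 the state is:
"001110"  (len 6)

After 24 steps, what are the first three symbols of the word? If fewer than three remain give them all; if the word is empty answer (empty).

step 0: "001110"  (len 6)
step 1: "01110"  (len 5)
step 2: "1110"  (len 4)
step 3: "1100"  (len 4)
step 4: "100011"  (len 6)
step 5: "0001101"  (len 7)
step 6: "001101"  (len 6)
step 7: "01101"  (len 5)
step 8: "1101"  (len 4)
step 9: "10101"  (len 5)
step 10: "0101101"  (len 7)
step 11: "101101"  (len 6)
step 12: "01101011"  (len 8)
step 13: "1101011"  (len 7)
step 14: "101011101"  (len 9)
step 15: "010111010"  (len 9)
step 16: "10111010"  (len 8)
step 17: "011101001"  (len 9)
step 18: "11101001"  (len 8)
step 19: "11010010"  (len 8)
step 20: "1010010011"  (len 10)
step 21: "01001001101"  (len 11)
step 22: "1001001101"  (len 10)
step 23: "0010011010"  (len 10)
step 24: "010011010"  (len 9)

010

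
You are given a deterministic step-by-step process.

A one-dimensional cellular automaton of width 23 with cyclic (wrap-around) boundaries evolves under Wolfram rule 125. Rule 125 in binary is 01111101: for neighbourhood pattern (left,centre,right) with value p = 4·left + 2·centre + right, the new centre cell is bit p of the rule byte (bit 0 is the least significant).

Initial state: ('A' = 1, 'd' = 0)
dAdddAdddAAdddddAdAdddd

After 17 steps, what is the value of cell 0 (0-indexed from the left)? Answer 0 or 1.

0) dAdddAdddAAdddddAdAdddd
1) dAAAdAAAdAAAAAAdAAAAAAA
2) AAdAAAdAAAddddAAAdddddA
3) dAAAdAAAdAAAAdAdAAAAAdA
4) AAdAAAdAAAddAAAAAdddAAA
5) dAAAdAAAdAAdAdddAAAdAdd
6) dAdAAAdAAAAAAAAdAdAAAAA
7) AAAAdAAAddddddAAAAAdddA
8) dddAAAdAAAAAAdAdddAAAdA
9) AAdAdAAAddddAAAAAdAdAAA
10) dAAAAAdAAAAdAdddAAAAAdd
11) dAdddAAAddAAAAAdAdddAAA
12) AAAAdAdAAdAdddAAAAAdAdA
13) dddAAAAAAAAAAdAdddAAAAA
14) AAdAddddddddAAAAAdAdddA
15) dAAAAAAAAAAdAdddAAAAAdA
16) AAddddddddAAAAAdAdddAAA
17) dAAAAAAAAdAdddAAAAAdAdd

0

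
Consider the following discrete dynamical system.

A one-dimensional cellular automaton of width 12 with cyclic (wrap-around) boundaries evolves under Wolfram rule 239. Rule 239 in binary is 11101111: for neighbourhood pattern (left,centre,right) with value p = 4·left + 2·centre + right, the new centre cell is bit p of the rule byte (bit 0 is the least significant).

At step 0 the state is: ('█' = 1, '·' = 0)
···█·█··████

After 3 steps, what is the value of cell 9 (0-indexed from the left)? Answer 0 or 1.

1

0) ···█·█··████
1) ·█████·█████
2) ████████████
3) ████████████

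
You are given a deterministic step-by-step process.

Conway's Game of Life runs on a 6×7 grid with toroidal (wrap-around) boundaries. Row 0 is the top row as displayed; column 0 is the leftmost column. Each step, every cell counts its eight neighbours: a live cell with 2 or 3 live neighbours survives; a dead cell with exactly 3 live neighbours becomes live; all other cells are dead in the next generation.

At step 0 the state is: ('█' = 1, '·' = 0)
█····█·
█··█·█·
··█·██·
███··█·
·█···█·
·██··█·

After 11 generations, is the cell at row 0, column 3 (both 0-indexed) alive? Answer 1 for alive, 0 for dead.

0

[0] █····█·
█··█·█·
··█·██·
███··█·
·█···█·
·██··█·
[1] █·█··█·
·█·█·█·
█·█··█·
█·██·█·
····██·
███·██·
[2] █····█·
█··█·█·
█····█·
··██·█·
█······
█·█····
[3] █···█··
██···█·
·███·█·
·█··█··
··██··█
█······
[4] █······
█··█·█·
···█·██
██··██·
████···
██·█··█
[5] ··█·█··
█····█·
·███···
·····█·
···█·█·
···█··█
[6] ···████
····█··
·██·█·█
···█···
·····██
··██·█·
[7] ··█···█
█·█···█
··█·██·
█·███·█
··██·██
··██···
[8] █·█···█
█·█···█
··█·█··
█······
█····██
·█··███
[9] ··██···
█·█··██
█··█··█
██···█·
·█··█··
·█··█··
[10] █·█████
█·█·██·
··█·█··
·██·██·
·██·██·
·█··█··
[11] █·█····
█·█····
··█···█
·······
█······
·······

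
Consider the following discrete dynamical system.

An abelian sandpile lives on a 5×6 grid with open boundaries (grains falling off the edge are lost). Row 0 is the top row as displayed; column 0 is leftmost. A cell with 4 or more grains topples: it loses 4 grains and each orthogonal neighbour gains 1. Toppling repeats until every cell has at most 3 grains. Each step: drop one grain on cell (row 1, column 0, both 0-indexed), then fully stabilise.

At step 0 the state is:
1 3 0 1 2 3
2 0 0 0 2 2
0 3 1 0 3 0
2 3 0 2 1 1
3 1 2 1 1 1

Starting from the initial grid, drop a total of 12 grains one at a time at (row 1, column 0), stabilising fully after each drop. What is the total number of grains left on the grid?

42

[0] 1 3 0 1 2 3
2 0 0 0 2 2
0 3 1 0 3 0
2 3 0 2 1 1
3 1 2 1 1 1
[1] 1 3 0 1 2 3
3 0 0 0 2 2
0 3 1 0 3 0
2 3 0 2 1 1
3 1 2 1 1 1
[2] 2 3 0 1 2 3
0 1 0 0 2 2
1 3 1 0 3 0
2 3 0 2 1 1
3 1 2 1 1 1
[3] 2 3 0 1 2 3
1 1 0 0 2 2
1 3 1 0 3 0
2 3 0 2 1 1
3 1 2 1 1 1
[4] 2 3 0 1 2 3
2 1 0 0 2 2
1 3 1 0 3 0
2 3 0 2 1 1
3 1 2 1 1 1
[5] 2 3 0 1 2 3
3 1 0 0 2 2
1 3 1 0 3 0
2 3 0 2 1 1
3 1 2 1 1 1
[6] 3 3 0 1 2 3
0 2 0 0 2 2
2 3 1 0 3 0
2 3 0 2 1 1
3 1 2 1 1 1
[7] 3 3 0 1 2 3
1 2 0 0 2 2
2 3 1 0 3 0
2 3 0 2 1 1
3 1 2 1 1 1
[8] 3 3 0 1 2 3
2 2 0 0 2 2
2 3 1 0 3 0
2 3 0 2 1 1
3 1 2 1 1 1
[9] 3 3 0 1 2 3
3 2 0 0 2 2
2 3 1 0 3 0
2 3 0 2 1 1
3 1 2 1 1 1
[10] 1 1 1 1 2 3
3 1 1 0 2 2
1 2 2 0 3 0
1 1 1 2 1 1
0 3 2 1 1 1
[11] 2 1 1 1 2 3
0 2 1 0 2 2
2 2 2 0 3 0
1 1 1 2 1 1
0 3 2 1 1 1
[12] 2 1 1 1 2 3
1 2 1 0 2 2
2 2 2 0 3 0
1 1 1 2 1 1
0 3 2 1 1 1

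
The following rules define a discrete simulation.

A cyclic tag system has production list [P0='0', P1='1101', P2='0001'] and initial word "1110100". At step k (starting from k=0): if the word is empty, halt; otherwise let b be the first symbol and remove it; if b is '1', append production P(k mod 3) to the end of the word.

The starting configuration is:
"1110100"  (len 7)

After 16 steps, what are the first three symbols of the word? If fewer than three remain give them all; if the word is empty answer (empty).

110

t=0: "1110100"  (len 7)
t=1: "1101000"  (len 7)
t=2: "1010001101"  (len 10)
t=3: "0100011010001"  (len 13)
t=4: "100011010001"  (len 12)
t=5: "000110100011101"  (len 15)
t=6: "00110100011101"  (len 14)
t=7: "0110100011101"  (len 13)
t=8: "110100011101"  (len 12)
t=9: "101000111010001"  (len 15)
t=10: "010001110100010"  (len 15)
t=11: "10001110100010"  (len 14)
t=12: "00011101000100001"  (len 17)
t=13: "0011101000100001"  (len 16)
t=14: "011101000100001"  (len 15)
t=15: "11101000100001"  (len 14)
t=16: "11010001000010"  (len 14)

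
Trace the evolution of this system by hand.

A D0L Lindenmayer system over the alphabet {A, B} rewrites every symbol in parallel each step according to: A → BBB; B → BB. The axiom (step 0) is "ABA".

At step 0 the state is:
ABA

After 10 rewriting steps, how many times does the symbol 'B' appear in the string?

0) ABA
1) BBBBBBBB
2) BBBBBBBBBBBBBBBB
3) BBBBBBBBBBBBBBBBBBBBBBBBBBBBBBBB
4) BBBBBBBBBBBBBBBBBBBBBBBBBBBBBBBBBBBBBBBBBBBBBBBBBBBBBBBBBBBBBBBB
5) BBBBBBBBBBBBBBBBBBBBBBBBBBBBBBBBBBBBBBBBBBBBBBBBBBBBBBBBBB…BBBBBBBBBBBBBBBBBBBBBBBBBBBBBBBBBBBBBBBBBBBBBBBBBBBBBBBBBB  (len 128)
6) BBBBBBBBBBBBBBBBBBBBBBBBBBBBBBBBBBBBBBBBBBBBBBBBBBBBBBBBBB…BBBBBBBBBBBBBBBBBBBBBBBBBBBBBBBBBBBBBBBBBBBBBBBBBBBBBBBBBB  (len 256)
7) BBBBBBBBBBBBBBBBBBBBBBBBBBBBBBBBBBBBBBBBBBBBBBBBBBBBBBBBBB…BBBBBBBBBBBBBBBBBBBBBBBBBBBBBBBBBBBBBBBBBBBBBBBBBBBBBBBBBB  (len 512)
8) BBBBBBBBBBBBBBBBBBBBBBBBBBBBBBBBBBBBBBBBBBBBBBBBBBBBBBBBBB…BBBBBBBBBBBBBBBBBBBBBBBBBBBBBBBBBBBBBBBBBBBBBBBBBBBBBBBBBB  (len 1024)
9) BBBBBBBBBBBBBBBBBBBBBBBBBBBBBBBBBBBBBBBBBBBBBBBBBBBBBBBBBB…BBBBBBBBBBBBBBBBBBBBBBBBBBBBBBBBBBBBBBBBBBBBBBBBBBBBBBBBBB  (len 2048)
10) BBBBBBBBBBBBBBBBBBBBBBBBBBBBBBBBBBBBBBBBBBBBBBBBBBBBBBBBBB…BBBBBBBBBBBBBBBBBBBBBBBBBBBBBBBBBBBBBBBBBBBBBBBBBBBBBBBBBB  (len 4096)

4096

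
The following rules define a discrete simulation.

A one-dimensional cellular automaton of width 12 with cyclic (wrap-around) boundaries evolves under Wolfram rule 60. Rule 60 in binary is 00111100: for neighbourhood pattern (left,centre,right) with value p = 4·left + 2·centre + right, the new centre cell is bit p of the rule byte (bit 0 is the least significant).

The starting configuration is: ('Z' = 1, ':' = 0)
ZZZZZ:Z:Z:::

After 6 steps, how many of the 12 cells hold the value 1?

6

step 0: ZZZZZ:Z:Z:::
step 1: Z::::ZZZZZ::
step 2: ZZ:::Z::::Z:
step 3: Z:Z::ZZ:::ZZ
step 4: :ZZZ:Z:Z::Z:
step 5: :Z::ZZZZZ:ZZ
step 6: ZZZ:Z::::ZZ:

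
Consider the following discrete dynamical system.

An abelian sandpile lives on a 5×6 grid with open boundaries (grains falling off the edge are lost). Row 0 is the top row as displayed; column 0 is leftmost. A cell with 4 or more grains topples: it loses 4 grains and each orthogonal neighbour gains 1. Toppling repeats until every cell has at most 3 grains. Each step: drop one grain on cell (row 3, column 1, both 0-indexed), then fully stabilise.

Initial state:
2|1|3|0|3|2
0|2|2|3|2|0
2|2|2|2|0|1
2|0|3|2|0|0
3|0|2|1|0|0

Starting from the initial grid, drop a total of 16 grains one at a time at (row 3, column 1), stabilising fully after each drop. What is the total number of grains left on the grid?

gen 0: 2|1|3|0|3|2
0|2|2|3|2|0
2|2|2|2|0|1
2|0|3|2|0|0
3|0|2|1|0|0
gen 1: 2|1|3|0|3|2
0|2|2|3|2|0
2|2|2|2|0|1
2|1|3|2|0|0
3|0|2|1|0|0
gen 2: 2|1|3|0|3|2
0|2|2|3|2|0
2|2|2|2|0|1
2|2|3|2|0|0
3|0|2|1|0|0
gen 3: 2|1|3|0|3|2
0|2|2|3|2|0
2|2|2|2|0|1
2|3|3|2|0|0
3|0|2|1|0|0
gen 4: 2|1|3|0|3|2
0|2|2|3|2|0
2|3|3|2|0|1
3|1|0|3|0|0
3|1|3|1|0|0
gen 5: 2|1|3|0|3|2
0|2|2|3|2|0
2|3|3|2|0|1
3|2|0|3|0|0
3|1|3|1|0|0
gen 6: 2|1|3|0|3|2
0|2|2|3|2|0
2|3|3|2|0|1
3|3|0|3|0|0
3|1|3|1|0|0
gen 7: 2|1|3|0|3|2
1|3|3|3|2|0
0|2|0|3|0|1
2|2|2|3|0|0
0|3|3|1|0|0
gen 8: 2|1|3|0|3|2
1|3|3|3|2|0
0|2|0|3|0|1
2|3|2|3|0|0
0|3|3|1|0|0
gen 9: 2|3|0|2|3|2
2|1|3|1|3|0
1|1|0|2|1|1
3|3|2|1|1|0
1|1|1|3|0|0
gen 10: 2|3|0|2|3|2
2|1|3|1|3|0
2|2|0|2|1|1
0|1|3|1|1|0
2|2|1|3|0|0
gen 11: 2|3|0|2|3|2
2|1|3|1|3|0
2|2|0|2|1|1
0|2|3|1|1|0
2|2|1|3|0|0
gen 12: 2|3|0|2|3|2
2|1|3|1|3|0
2|2|0|2|1|1
0|3|3|1|1|0
2|2|1|3|0|0
gen 13: 2|3|0|2|3|2
2|1|3|1|3|0
2|3|1|2|1|1
1|1|0|2|1|0
2|3|2|3|0|0
gen 14: 2|3|0|2|3|2
2|1|3|1|3|0
2|3|1|2|1|1
1|2|0|2|1|0
2|3|2|3|0|0
gen 15: 2|3|0|2|3|2
2|1|3|1|3|0
2|3|1|2|1|1
1|3|0|2|1|0
2|3|2|3|0|0
gen 16: 2|3|0|2|3|2
2|2|3|1|3|0
3|0|2|2|1|1
2|2|1|2|1|0
3|0|3|3|0|0

49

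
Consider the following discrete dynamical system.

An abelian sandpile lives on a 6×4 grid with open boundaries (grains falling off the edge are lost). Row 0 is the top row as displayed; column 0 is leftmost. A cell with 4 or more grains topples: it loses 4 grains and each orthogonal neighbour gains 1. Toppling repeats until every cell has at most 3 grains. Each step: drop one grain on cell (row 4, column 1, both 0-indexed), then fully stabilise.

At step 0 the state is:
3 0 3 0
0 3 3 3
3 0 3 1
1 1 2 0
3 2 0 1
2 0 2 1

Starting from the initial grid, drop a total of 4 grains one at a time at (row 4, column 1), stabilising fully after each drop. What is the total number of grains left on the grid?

t=0: 3 0 3 0
0 3 3 3
3 0 3 1
1 1 2 0
3 2 0 1
2 0 2 1
t=1: 3 0 3 0
0 3 3 3
3 0 3 1
1 1 2 0
3 3 0 1
2 0 2 1
t=2: 3 0 3 0
0 3 3 3
3 0 3 1
2 2 2 0
0 1 1 1
3 1 2 1
t=3: 3 0 3 0
0 3 3 3
3 0 3 1
2 2 2 0
0 2 1 1
3 1 2 1
t=4: 3 0 3 0
0 3 3 3
3 0 3 1
2 2 2 0
0 3 1 1
3 1 2 1

40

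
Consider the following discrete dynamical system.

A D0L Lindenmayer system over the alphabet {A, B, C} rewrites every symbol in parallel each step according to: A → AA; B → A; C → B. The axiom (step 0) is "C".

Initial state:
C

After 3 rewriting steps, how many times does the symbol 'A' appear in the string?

0) C
1) B
2) A
3) AA

2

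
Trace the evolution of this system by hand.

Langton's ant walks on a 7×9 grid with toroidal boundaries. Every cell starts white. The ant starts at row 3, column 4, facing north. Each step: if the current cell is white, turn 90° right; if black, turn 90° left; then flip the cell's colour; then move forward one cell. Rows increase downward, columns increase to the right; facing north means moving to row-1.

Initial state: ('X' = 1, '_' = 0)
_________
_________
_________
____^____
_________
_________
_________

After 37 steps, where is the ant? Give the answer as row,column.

step 0: _________
_________
_________
____^____
_________
_________
_________
step 1: _________
_________
_________
____X>___
_________
_________
_________
step 2: _________
_________
_________
____XX___
_____v___
_________
_________
step 3: _________
_________
_________
____XX___
____<X___
_________
_________
step 4: _________
_________
_________
____^X___
____XX___
_________
_________
step 5: _________
_________
_________
___<_X___
____XX___
_________
_________
step 6: _________
_________
___^_____
___X_X___
____XX___
_________
_________
step 7: _________
_________
___X>____
___X_X___
____XX___
_________
_________
step 8: _________
_________
___XX____
___XvX___
____XX___
_________
_________
step 9: _________
_________
___XX____
___<XX___
____XX___
_________
_________
step 10: _________
_________
___XX____
____XX___
___vXX___
_________
_________
step 11: _________
_________
___XX____
____XX___
__<XXX___
_________
_________
step 12: _________
_________
___XX____
__^_XX___
__XXXX___
_________
_________
step 13: _________
_________
___XX____
__X>XX___
__XXXX___
_________
_________
step 14: _________
_________
___XX____
__XXXX___
__XvXX___
_________
_________
step 15: _________
_________
___XX____
__XXXX___
__X_>X___
_________
_________
step 16: _________
_________
___XX____
__XX^X___
__X__X___
_________
_________
step 17: _________
_________
___XX____
__X<_X___
__X__X___
_________
_________
step 18: _________
_________
___XX____
__X__X___
__Xv_X___
_________
_________
step 19: _________
_________
___XX____
__X__X___
__<X_X___
_________
_________
step 20: _________
_________
___XX____
__X__X___
___X_X___
__v______
_________
step 21: _________
_________
___XX____
__X__X___
___X_X___
_<X______
_________
step 22: _________
_________
___XX____
__X__X___
_^_X_X___
_XX______
_________
step 23: _________
_________
___XX____
__X__X___
_X>X_X___
_XX______
_________
step 24: _________
_________
___XX____
__X__X___
_XXX_X___
_Xv______
_________
step 25: _________
_________
___XX____
__X__X___
_XXX_X___
_X_>_____
_________
step 26: _________
_________
___XX____
__X__X___
_XXX_X___
_X_X_____
___v_____
step 27: _________
_________
___XX____
__X__X___
_XXX_X___
_X_X_____
__<X_____
step 28: _________
_________
___XX____
__X__X___
_XXX_X___
_X^X_____
__XX_____
step 29: _________
_________
___XX____
__X__X___
_XXX_X___
_XX>_____
__XX_____
step 30: _________
_________
___XX____
__X__X___
_XX^_X___
_XX______
__XX_____
step 31: _________
_________
___XX____
__X__X___
_X<__X___
_XX______
__XX_____
step 32: _________
_________
___XX____
__X__X___
_X___X___
_Xv______
__XX_____
step 33: _________
_________
___XX____
__X__X___
_X___X___
_X_>_____
__XX_____
step 34: _________
_________
___XX____
__X__X___
_X___X___
_X_X_____
__Xv_____
step 35: _________
_________
___XX____
__X__X___
_X___X___
_X_X_____
__X_>____
step 36: ____v____
_________
___XX____
__X__X___
_X___X___
_X_X_____
__X_X____
step 37: ___<X____
_________
___XX____
__X__X___
_X___X___
_X_X_____
__X_X____

0,3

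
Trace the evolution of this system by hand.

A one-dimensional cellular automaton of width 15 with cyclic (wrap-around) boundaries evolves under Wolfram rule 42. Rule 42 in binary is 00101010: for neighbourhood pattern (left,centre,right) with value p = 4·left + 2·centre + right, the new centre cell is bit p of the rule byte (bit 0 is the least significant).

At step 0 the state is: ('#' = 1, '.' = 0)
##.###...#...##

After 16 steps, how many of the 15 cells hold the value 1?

gen 0: ##.###...#...##
gen 1: ..##....#...##.
gen 2: .##....#...##..
gen 3: ##....#...##...
gen 4: #....#...##...#
gen 5: ....#...##...##
gen 6: ...#...##...##.
gen 7: ..#...##...##..
gen 8: .#...##...##...
gen 9: #...##...##....
gen 10: ...##...##....#
gen 11: ..##...##....#.
gen 12: .##...##....#..
gen 13: ##...##....#...
gen 14: #...##....#...#
gen 15: ...##....#...##
gen 16: ..##....#...##.

5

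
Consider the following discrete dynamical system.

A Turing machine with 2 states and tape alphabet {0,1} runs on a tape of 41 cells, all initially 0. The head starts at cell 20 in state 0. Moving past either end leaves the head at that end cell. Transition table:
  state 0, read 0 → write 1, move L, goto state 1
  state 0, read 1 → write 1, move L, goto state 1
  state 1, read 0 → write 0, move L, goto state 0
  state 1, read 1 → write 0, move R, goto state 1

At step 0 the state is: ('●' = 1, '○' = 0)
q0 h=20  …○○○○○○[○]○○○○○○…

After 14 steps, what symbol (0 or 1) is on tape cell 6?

0

step 0: q0 h=20  …○○○○○○[○]○○○○○○…
step 1: q1 h=19  …○○○○○○[○]●○○○○○…
step 2: q0 h=18  …○○○○○○[○]○●○○○○…
step 3: q1 h=17  …○○○○○○[○]●○●○○○…
step 4: q0 h=16  …○○○○○○[○]○●○●○○…
step 5: q1 h=15  …○○○○○○[○]●○●○●○…
step 6: q0 h=14  …○○○○○○[○]○●○●○●…
step 7: q1 h=13  …○○○○○○[○]●○●○●○…
step 8: q0 h=12  …○○○○○○[○]○●○●○●…
step 9: q1 h=11  …○○○○○○[○]●○●○●○…
step 10: q0 h=10  …○○○○○○[○]○●○●○●…
step 11: q1 h= 9  …○○○○○○[○]●○●○●○…
step 12: q0 h= 8  …○○○○○○[○]○●○●○●…
step 13: q1 h= 7  …○○○○○○[○]●○●○●○…
step 14: q0 h= 6  |○○○○○○[○]○●○●○●…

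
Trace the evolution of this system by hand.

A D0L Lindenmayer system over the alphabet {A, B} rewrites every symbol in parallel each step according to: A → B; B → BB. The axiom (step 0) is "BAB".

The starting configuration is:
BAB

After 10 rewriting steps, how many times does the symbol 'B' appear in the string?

step 0: BAB
step 1: BBBBB
step 2: BBBBBBBBBB
step 3: BBBBBBBBBBBBBBBBBBBB
step 4: BBBBBBBBBBBBBBBBBBBBBBBBBBBBBBBBBBBBBBBB
step 5: BBBBBBBBBBBBBBBBBBBBBBBBBBBBBBBBBBBBBBBBBBBBBBBBBBBBBBBBBBBBBBBBBBBBBBBBBBBBBBBB
step 6: BBBBBBBBBBBBBBBBBBBBBBBBBBBBBBBBBBBBBBBBBBBBBBBBBBBBBBBBBB…BBBBBBBBBBBBBBBBBBBBBBBBBBBBBBBBBBBBBBBBBBBBBBBBBBBBBBBBBB  (len 160)
step 7: BBBBBBBBBBBBBBBBBBBBBBBBBBBBBBBBBBBBBBBBBBBBBBBBBBBBBBBBBB…BBBBBBBBBBBBBBBBBBBBBBBBBBBBBBBBBBBBBBBBBBBBBBBBBBBBBBBBBB  (len 320)
step 8: BBBBBBBBBBBBBBBBBBBBBBBBBBBBBBBBBBBBBBBBBBBBBBBBBBBBBBBBBB…BBBBBBBBBBBBBBBBBBBBBBBBBBBBBBBBBBBBBBBBBBBBBBBBBBBBBBBBBB  (len 640)
step 9: BBBBBBBBBBBBBBBBBBBBBBBBBBBBBBBBBBBBBBBBBBBBBBBBBBBBBBBBBB…BBBBBBBBBBBBBBBBBBBBBBBBBBBBBBBBBBBBBBBBBBBBBBBBBBBBBBBBBB  (len 1280)
step 10: BBBBBBBBBBBBBBBBBBBBBBBBBBBBBBBBBBBBBBBBBBBBBBBBBBBBBBBBBB…BBBBBBBBBBBBBBBBBBBBBBBBBBBBBBBBBBBBBBBBBBBBBBBBBBBBBBBBBB  (len 2560)

2560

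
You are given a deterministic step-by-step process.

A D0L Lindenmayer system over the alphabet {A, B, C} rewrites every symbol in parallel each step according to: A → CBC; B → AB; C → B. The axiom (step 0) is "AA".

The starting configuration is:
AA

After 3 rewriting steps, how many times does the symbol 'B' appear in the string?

8

step 0: AA
step 1: CBCCBC
step 2: BABBBABB
step 3: ABCBCABABABCBCABAB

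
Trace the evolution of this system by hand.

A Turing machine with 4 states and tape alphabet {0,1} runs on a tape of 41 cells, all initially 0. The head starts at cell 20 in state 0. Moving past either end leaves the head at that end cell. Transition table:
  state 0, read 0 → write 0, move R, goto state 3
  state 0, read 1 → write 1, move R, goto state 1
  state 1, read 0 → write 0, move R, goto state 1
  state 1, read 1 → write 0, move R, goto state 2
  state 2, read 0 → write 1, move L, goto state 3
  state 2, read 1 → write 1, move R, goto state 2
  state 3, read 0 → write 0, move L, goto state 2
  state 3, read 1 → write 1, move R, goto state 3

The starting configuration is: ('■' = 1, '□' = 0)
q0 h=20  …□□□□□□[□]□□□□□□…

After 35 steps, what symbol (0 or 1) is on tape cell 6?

1

step 0: q0 h=20  …□□□□□□[□]□□□□□□…
step 1: q3 h=21  …□□□□□□[□]□□□□□□…
step 2: q2 h=20  …□□□□□□[□]□□□□□□…
step 3: q3 h=19  …□□□□□□[□]■□□□□□…
step 4: q2 h=18  …□□□□□□[□]□■□□□□…
step 5: q3 h=17  …□□□□□□[□]■□■□□□…
step 6: q2 h=16  …□□□□□□[□]□■□■□□…
step 7: q3 h=15  …□□□□□□[□]■□■□■□…
step 8: q2 h=14  …□□□□□□[□]□■□■□■…
step 9: q3 h=13  …□□□□□□[□]■□■□■□…
step 10: q2 h=12  …□□□□□□[□]□■□■□■…
step 11: q3 h=11  …□□□□□□[□]■□■□■□…
step 12: q2 h=10  …□□□□□□[□]□■□■□■…
step 13: q3 h= 9  …□□□□□□[□]■□■□■□…
step 14: q2 h= 8  …□□□□□□[□]□■□■□■…
step 15: q3 h= 7  …□□□□□□[□]■□■□■□…
step 16: q2 h= 6  |□□□□□□[□]□■□■□■…
step 17: q3 h= 5  |□□□□□[□]■□■□■□…
step 18: q2 h= 4  |□□□□[□]□■□■□■…
step 19: q3 h= 3  |□□□[□]■□■□■□…
step 20: q2 h= 2  |□□[□]□■□■□■…
step 21: q3 h= 1  |□[□]■□■□■□…
step 22: q2 h= 0  |[□]□■□■□■…
step 23: q3 h= 0  |[■]□■□■□■…
step 24: q3 h= 1  |■[□]■□■□■□…
step 25: q2 h= 0  |[■]□■□■□■…
step 26: q2 h= 1  |■[□]■□■□■□…
step 27: q3 h= 0  |[■]■■□■□■…
step 28: q3 h= 1  |■[■]■□■□■□…
step 29: q3 h= 2  |■■[■]□■□■□■…
step 30: q3 h= 3  |■■■[□]■□■□■□…
step 31: q2 h= 2  |■■[■]□■□■□■…
step 32: q2 h= 3  |■■■[□]■□■□■□…
step 33: q3 h= 2  |■■[■]■■□■□■…
step 34: q3 h= 3  |■■■[■]■□■□■□…
step 35: q3 h= 4  |■■■■[■]□■□■□■…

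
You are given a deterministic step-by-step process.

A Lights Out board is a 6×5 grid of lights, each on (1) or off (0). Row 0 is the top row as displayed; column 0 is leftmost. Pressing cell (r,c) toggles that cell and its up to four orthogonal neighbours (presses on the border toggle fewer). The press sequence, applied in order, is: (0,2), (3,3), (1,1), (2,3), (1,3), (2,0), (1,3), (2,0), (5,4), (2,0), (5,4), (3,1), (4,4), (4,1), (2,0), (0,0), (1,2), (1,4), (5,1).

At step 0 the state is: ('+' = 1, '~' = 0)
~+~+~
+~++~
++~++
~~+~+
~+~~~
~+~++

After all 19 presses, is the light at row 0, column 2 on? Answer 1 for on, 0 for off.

0

gen 0: ~+~+~
+~++~
++~++
~~+~+
~+~~~
~+~++
gen 1: ~~+~~
+~~+~
++~++
~~+~+
~+~~~
~+~++
gen 2: ~~+~~
+~~+~
++~~+
~~~+~
~+~+~
~+~++
gen 3: ~++~~
~+++~
+~~~+
~~~+~
~+~+~
~+~++
gen 4: ~++~~
~++~~
+~++~
~~~~~
~+~+~
~+~++
gen 5: ~+++~
~+~++
+~+~~
~~~~~
~+~+~
~+~++
gen 6: ~+++~
++~++
~++~~
+~~~~
~+~+~
~+~++
gen 7: ~++~~
+++~~
~+++~
+~~~~
~+~+~
~+~++
gen 8: ~++~~
~++~~
+~++~
~~~~~
~+~+~
~+~++
gen 9: ~++~~
~++~~
+~++~
~~~~~
~+~++
~+~~~
gen 10: ~++~~
+++~~
~+++~
+~~~~
~+~++
~+~~~
gen 11: ~++~~
+++~~
~+++~
+~~~~
~+~+~
~+~++
gen 12: ~++~~
+++~~
~~++~
~++~~
~~~+~
~+~++
gen 13: ~++~~
+++~~
~~++~
~++~+
~~~~+
~+~+~
gen 14: ~++~~
+++~~
~~++~
~~+~+
+++~+
~~~+~
gen 15: ~++~~
~++~~
++++~
+~+~+
+++~+
~~~+~
gen 16: +~+~~
+++~~
++++~
+~+~+
+++~+
~~~+~
gen 17: +~~~~
+~~+~
++~+~
+~+~+
+++~+
~~~+~
gen 18: +~~~+
+~~~+
++~++
+~+~+
+++~+
~~~+~
gen 19: +~~~+
+~~~+
++~++
+~+~+
+~+~+
++++~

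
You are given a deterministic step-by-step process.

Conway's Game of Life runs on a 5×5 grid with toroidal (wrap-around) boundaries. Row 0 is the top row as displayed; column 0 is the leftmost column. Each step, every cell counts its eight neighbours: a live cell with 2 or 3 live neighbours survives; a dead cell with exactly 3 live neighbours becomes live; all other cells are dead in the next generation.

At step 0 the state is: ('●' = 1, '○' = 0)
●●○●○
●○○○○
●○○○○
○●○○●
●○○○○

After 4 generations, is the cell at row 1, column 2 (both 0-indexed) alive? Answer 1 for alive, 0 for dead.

step 0: ●●○●○
●○○○○
●○○○○
○●○○●
●○○○○
step 1: ●●○○○
●○○○○
●●○○●
○●○○●
○○●○○
step 2: ●●○○○
○○○○○
○●○○●
○●●●●
○○●○○
step 3: ○●○○○
○●○○○
○●○○●
○●○○●
○○○○●
step 4: ●○○○○
○●●○○
○●●○○
○○○●●
○○○○○

1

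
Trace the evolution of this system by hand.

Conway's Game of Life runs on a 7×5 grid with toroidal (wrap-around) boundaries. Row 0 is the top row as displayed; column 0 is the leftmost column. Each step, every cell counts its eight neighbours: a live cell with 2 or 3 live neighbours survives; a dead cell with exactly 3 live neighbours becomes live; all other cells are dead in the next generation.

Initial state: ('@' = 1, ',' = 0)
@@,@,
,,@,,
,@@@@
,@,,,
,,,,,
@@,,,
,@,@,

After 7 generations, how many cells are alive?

4

t=0: @@,@,
,,@,,
,@@@@
,@,,,
,,,,,
@@,,,
,@,@,
t=1: @@,@@
,,,,,
@@,@,
@@,@,
@@,,,
@@@,,
,,,,,
t=2: @,,,@
,,,@,
@@,,,
,,,,,
,,,,,
@,@,,
,,,@,
t=3: ,,,@@
,@,,,
,,,,,
,,,,,
,,,,,
,,,,,
@@,@,
t=4: ,@,@@
,,,,,
,,,,,
,,,,,
,,,,,
,,,,,
@,@@,
t=5: @@,@@
,,,,,
,,,,,
,,,,,
,,,,,
,,,,,
@@@@,
t=6: ,,,@,
@,,,@
,,,,,
,,,,,
,,,,,
,@@,,
,,,@,
t=7: ,,,@,
,,,,@
,,,,,
,,,,,
,,,,,
,,@,,
,,,@,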